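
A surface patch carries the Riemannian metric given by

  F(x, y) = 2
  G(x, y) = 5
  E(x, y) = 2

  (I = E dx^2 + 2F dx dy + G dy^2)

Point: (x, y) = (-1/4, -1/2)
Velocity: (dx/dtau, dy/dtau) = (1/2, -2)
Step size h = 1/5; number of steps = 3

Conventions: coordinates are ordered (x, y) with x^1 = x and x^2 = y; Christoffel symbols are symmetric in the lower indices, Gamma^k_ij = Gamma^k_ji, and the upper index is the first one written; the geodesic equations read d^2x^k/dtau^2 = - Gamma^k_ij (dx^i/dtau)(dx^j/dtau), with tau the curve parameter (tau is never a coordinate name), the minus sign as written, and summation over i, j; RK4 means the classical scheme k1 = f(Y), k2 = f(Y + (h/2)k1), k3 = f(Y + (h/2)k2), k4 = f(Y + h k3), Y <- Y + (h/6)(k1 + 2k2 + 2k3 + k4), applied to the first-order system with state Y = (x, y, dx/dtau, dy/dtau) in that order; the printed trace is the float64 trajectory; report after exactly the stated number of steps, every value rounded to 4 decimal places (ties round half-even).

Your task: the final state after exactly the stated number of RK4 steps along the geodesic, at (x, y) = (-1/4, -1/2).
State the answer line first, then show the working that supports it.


Answer: x = 0.0500, y = -1.7000, dx/dtau = 0.5000, dy/dtau = -2.0000

f(Y) = (dx/dtau, dy/dtau, -Gamma^x_ij Y'^i Y'^j, -Gamma^y_ij Y'^i Y'^j) with the Gammas evaluated at the stage position; h = 0.200000; intermediate values shown to 6 dp
step 0: x = -0.2500, y = -0.5000, dx/dtau = 0.5000, dy/dtau = -2.0000
step 1:
  k1: at (x, y) = (-0.250000, -0.500000), (dx/dtau, dy/dtau) = (0.500000, -2.000000); Gamma_xxx = 0.000000, Gamma_xxy = 0.000000, Gamma_xyy = 0.000000, Gamma_yxx = 0.000000, Gamma_yxy = 0.000000, Gamma_yyy = 0.000000; k1 = (0.500000, -2.000000, 0.000000, 0.000000)
  k2: at (x, y) = (-0.200000, -0.700000), (dx/dtau, dy/dtau) = (0.500000, -2.000000); Gamma_xxx = 0.000000, Gamma_xxy = 0.000000, Gamma_xyy = 0.000000, Gamma_yxx = 0.000000, Gamma_yxy = 0.000000, Gamma_yyy = 0.000000; k2 = (0.500000, -2.000000, 0.000000, 0.000000)
  k3: at (x, y) = (-0.200000, -0.700000), (dx/dtau, dy/dtau) = (0.500000, -2.000000); Gamma_xxx = 0.000000, Gamma_xxy = 0.000000, Gamma_xyy = 0.000000, Gamma_yxx = 0.000000, Gamma_yxy = 0.000000, Gamma_yyy = 0.000000; k3 = (0.500000, -2.000000, 0.000000, 0.000000)
  k4: at (x, y) = (-0.150000, -0.900000), (dx/dtau, dy/dtau) = (0.500000, -2.000000); Gamma_xxx = 0.000000, Gamma_xxy = 0.000000, Gamma_xyy = 0.000000, Gamma_yxx = 0.000000, Gamma_yxy = 0.000000, Gamma_yyy = 0.000000; k4 = (0.500000, -2.000000, 0.000000, 0.000000)
  Y <- Y + (h/6)(k1 + 2k2 + 2k3 + k4): x = -0.1500, y = -0.9000, dx/dtau = 0.5000, dy/dtau = -2.0000
step 2:
  k1: at (x, y) = (-0.150000, -0.900000), (dx/dtau, dy/dtau) = (0.500000, -2.000000); Gamma_xxx = 0.000000, Gamma_xxy = 0.000000, Gamma_xyy = 0.000000, Gamma_yxx = 0.000000, Gamma_yxy = 0.000000, Gamma_yyy = 0.000000; k1 = (0.500000, -2.000000, 0.000000, 0.000000)
  k2: at (x, y) = (-0.100000, -1.100000), (dx/dtau, dy/dtau) = (0.500000, -2.000000); Gamma_xxx = 0.000000, Gamma_xxy = 0.000000, Gamma_xyy = 0.000000, Gamma_yxx = 0.000000, Gamma_yxy = 0.000000, Gamma_yyy = 0.000000; k2 = (0.500000, -2.000000, 0.000000, 0.000000)
  k3: at (x, y) = (-0.100000, -1.100000), (dx/dtau, dy/dtau) = (0.500000, -2.000000); Gamma_xxx = 0.000000, Gamma_xxy = 0.000000, Gamma_xyy = 0.000000, Gamma_yxx = 0.000000, Gamma_yxy = 0.000000, Gamma_yyy = 0.000000; k3 = (0.500000, -2.000000, 0.000000, 0.000000)
  k4: at (x, y) = (-0.050000, -1.300000), (dx/dtau, dy/dtau) = (0.500000, -2.000000); Gamma_xxx = 0.000000, Gamma_xxy = 0.000000, Gamma_xyy = 0.000000, Gamma_yxx = 0.000000, Gamma_yxy = 0.000000, Gamma_yyy = 0.000000; k4 = (0.500000, -2.000000, 0.000000, 0.000000)
  Y <- Y + (h/6)(k1 + 2k2 + 2k3 + k4): x = -0.0500, y = -1.3000, dx/dtau = 0.5000, dy/dtau = -2.0000
step 3:
  k1: at (x, y) = (-0.050000, -1.300000), (dx/dtau, dy/dtau) = (0.500000, -2.000000); Gamma_xxx = 0.000000, Gamma_xxy = 0.000000, Gamma_xyy = 0.000000, Gamma_yxx = 0.000000, Gamma_yxy = 0.000000, Gamma_yyy = 0.000000; k1 = (0.500000, -2.000000, 0.000000, 0.000000)
  k2: at (x, y) = (0.000000, -1.500000), (dx/dtau, dy/dtau) = (0.500000, -2.000000); Gamma_xxx = 0.000000, Gamma_xxy = 0.000000, Gamma_xyy = 0.000000, Gamma_yxx = 0.000000, Gamma_yxy = 0.000000, Gamma_yyy = 0.000000; k2 = (0.500000, -2.000000, 0.000000, 0.000000)
  k3: at (x, y) = (0.000000, -1.500000), (dx/dtau, dy/dtau) = (0.500000, -2.000000); Gamma_xxx = 0.000000, Gamma_xxy = 0.000000, Gamma_xyy = 0.000000, Gamma_yxx = 0.000000, Gamma_yxy = 0.000000, Gamma_yyy = 0.000000; k3 = (0.500000, -2.000000, 0.000000, 0.000000)
  k4: at (x, y) = (0.050000, -1.700000), (dx/dtau, dy/dtau) = (0.500000, -2.000000); Gamma_xxx = 0.000000, Gamma_xxy = 0.000000, Gamma_xyy = 0.000000, Gamma_yxx = 0.000000, Gamma_yxy = 0.000000, Gamma_yyy = 0.000000; k4 = (0.500000, -2.000000, 0.000000, 0.000000)
  Y <- Y + (h/6)(k1 + 2k2 + 2k3 + k4): x = 0.0500, y = -1.7000, dx/dtau = 0.5000, dy/dtau = -2.0000


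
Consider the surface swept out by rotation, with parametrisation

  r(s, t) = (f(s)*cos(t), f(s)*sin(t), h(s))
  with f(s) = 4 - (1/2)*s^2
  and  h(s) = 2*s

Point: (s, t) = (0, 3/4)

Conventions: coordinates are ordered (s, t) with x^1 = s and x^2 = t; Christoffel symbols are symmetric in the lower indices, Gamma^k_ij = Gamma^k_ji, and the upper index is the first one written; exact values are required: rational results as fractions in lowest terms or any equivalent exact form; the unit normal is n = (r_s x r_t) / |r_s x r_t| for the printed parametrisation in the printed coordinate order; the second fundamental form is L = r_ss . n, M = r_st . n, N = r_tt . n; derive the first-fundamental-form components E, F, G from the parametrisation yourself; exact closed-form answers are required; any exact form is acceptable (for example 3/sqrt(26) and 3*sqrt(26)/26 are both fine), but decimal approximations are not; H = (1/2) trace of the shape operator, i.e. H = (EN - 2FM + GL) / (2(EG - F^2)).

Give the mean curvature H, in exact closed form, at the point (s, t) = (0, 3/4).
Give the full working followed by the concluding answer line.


f = 4, f' = 0, f'' = -1, h' = 2, h'' = 0
E = 4, F = 0, G = 16; answer radicand W^2 = 4
unnormalised second-form numerators: l = 2, m = 0, n = 8; L = l/sqrt(4), and similarly M = m/sqrt(W^2), N = n/sqrt(W^2)
H = (E*n - 2*F*m + G*l) / (2*(EG - F^2)*sqrt(W^2)); E*n - 2*F*m + G*l = 64, EG - F^2 = 64, so H = (1/2)/sqrt(4)

Answer: H = 1/4


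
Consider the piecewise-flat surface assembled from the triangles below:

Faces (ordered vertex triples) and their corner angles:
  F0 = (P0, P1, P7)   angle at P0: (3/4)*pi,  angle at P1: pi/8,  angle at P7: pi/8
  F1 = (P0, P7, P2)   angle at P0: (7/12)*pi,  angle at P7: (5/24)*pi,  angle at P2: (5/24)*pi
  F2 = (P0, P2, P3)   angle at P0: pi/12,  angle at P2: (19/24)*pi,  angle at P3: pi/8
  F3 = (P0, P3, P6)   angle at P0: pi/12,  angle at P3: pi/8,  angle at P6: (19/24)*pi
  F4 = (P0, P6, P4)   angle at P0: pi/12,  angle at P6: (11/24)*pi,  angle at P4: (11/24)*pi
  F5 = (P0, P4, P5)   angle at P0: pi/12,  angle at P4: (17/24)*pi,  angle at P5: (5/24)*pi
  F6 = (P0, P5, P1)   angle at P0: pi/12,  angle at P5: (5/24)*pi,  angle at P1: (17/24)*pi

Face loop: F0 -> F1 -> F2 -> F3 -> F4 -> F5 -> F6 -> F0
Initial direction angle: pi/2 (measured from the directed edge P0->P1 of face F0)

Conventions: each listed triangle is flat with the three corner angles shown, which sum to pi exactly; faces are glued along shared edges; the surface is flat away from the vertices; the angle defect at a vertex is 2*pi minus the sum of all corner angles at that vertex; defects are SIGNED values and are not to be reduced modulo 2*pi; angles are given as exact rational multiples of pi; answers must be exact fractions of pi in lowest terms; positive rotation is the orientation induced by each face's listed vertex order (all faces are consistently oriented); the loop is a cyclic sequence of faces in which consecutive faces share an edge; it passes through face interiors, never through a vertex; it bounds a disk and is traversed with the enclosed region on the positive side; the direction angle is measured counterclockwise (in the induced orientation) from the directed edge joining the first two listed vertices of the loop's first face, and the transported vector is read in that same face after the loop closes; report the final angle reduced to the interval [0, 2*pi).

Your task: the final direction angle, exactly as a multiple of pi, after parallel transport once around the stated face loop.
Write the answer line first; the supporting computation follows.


Answer: final direction angle = (3/4)*pi

enclosed vertex P0: corner angles sum to (7/4)*pi, defect = 2*pi - (7/4)*pi = pi/4
holonomy = initial angle + sum of enclosed defects (mod 2*pi), positive in the induced orientation
final angle = pi/2 + pi/4 = (3/4)*pi (mod 2*pi)


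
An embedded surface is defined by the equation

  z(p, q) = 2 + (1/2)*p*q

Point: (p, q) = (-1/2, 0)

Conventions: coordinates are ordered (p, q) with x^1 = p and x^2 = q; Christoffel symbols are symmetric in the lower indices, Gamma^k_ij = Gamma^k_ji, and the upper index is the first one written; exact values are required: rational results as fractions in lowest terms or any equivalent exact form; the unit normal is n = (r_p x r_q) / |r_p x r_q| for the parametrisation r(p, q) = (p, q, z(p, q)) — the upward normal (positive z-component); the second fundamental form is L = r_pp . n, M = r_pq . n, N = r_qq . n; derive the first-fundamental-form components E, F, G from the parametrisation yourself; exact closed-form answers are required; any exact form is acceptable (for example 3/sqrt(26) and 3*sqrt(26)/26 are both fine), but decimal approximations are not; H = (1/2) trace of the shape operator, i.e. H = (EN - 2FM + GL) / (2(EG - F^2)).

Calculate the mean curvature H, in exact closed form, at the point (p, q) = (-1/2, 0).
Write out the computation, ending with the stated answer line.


z_p = 0, z_q = -1/4, z_pp = 0, z_pq = 1/2, z_qq = 0
E = 1, F = 0, G = 17/16; answer radicand W^2 = 17/16
unnormalised second-form numerators: l = 0, m = 1/2, n = 0; L = l/sqrt(17/16), and similarly M = m/sqrt(W^2), N = n/sqrt(W^2)
H = (E*n - 2*F*m + G*l) / (2*(EG - F^2)*sqrt(W^2)); E*n - 2*F*m + G*l = 0, EG - F^2 = 17/16, so H = (0)/sqrt(17/16)

Answer: H = 0


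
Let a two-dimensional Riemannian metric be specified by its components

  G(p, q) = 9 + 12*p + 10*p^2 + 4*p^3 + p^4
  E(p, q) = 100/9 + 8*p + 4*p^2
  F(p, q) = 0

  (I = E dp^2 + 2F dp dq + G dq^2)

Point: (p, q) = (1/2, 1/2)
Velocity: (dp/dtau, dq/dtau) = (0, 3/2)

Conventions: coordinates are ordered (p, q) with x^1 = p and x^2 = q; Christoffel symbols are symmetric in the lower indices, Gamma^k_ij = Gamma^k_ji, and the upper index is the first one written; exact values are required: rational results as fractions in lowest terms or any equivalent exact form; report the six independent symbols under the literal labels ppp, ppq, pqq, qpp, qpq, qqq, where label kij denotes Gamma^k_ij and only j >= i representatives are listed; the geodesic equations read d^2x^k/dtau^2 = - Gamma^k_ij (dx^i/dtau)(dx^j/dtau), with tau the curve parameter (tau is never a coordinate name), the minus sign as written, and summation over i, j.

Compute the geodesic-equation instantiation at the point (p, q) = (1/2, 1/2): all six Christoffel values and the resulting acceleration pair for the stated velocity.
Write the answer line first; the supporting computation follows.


Answer: Gamma_ppp = 54/145, Gamma_ppq = 0, Gamma_pqq = -459/580, Gamma_qpp = 0, Gamma_qpq = 12/17, Gamma_qqq = 0; accelerations (d^2p/dtau^2, d^2q/dtau^2) = (4131/2320, 0)

E = 145/9, F = 0, G = 289/16 at the point
E_p = 12, E_q = 0, F_p = 0, F_q = 0, G_p = 51/2, G_q = 0
EG - F^2 = 41905/144;  g^inv = (144/41905) * [[289/16, 0], [0, 145/9]]
first-kind symbols [ij,l] = (1/2)(d_i g_jl + d_j g_il - d_l g_ij): [pp,p] = E_p/2 = 6, [pp,q] = F_p - E_q/2 = 0, [pq,p] = E_q/2 = 0, [pq,q] = G_p/2 = 51/4, [qq,p] = F_q - G_p/2 = -51/4, [qq,q] = G_q/2 = 0
Gamma^p_ij = (G*[ij,p] - F*[ij,q])/(EG - F^2), Gamma^q_ij = (E*[ij,q] - F*[ij,p])/(EG - F^2)
Gamma_ppp = 54/145, Gamma_ppq = 0, Gamma_pqq = -459/580, Gamma_qpp = 0, Gamma_qpq = 12/17, Gamma_qqq = 0
d^2p/dtau^2 = -(Gamma_ppp*(0)^2 + 2*Gamma_ppq*(0)*(3/2) + Gamma_pqq*(3/2)^2) = 4131/2320
d^2q/dtau^2 = -(Gamma_qpp*(0)^2 + 2*Gamma_qpq*(0)*(3/2) + Gamma_qqq*(3/2)^2) = 0


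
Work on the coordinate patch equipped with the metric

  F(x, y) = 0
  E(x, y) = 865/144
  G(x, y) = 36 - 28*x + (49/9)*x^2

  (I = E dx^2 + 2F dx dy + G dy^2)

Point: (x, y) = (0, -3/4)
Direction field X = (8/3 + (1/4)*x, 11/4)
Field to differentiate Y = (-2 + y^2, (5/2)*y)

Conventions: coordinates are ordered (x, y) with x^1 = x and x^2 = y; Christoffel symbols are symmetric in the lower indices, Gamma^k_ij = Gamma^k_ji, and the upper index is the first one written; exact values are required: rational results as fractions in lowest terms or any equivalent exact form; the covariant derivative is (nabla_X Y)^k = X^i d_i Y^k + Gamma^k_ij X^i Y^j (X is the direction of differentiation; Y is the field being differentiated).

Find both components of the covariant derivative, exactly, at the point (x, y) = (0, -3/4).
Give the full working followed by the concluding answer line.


E = 865/144, F = 0, G = 36 at the point
E_x = 0, E_y = 0, F_x = 0, F_y = 0, G_x = -28, G_y = 0
EG - F^2 = 865/4;  g^inv = (4/865) * [[36, 0], [0, 865/144]]
first-kind symbols [ij,l] = (1/2)(d_i g_jl + d_j g_il - d_l g_ij): [xx,x] = E_x/2 = 0, [xx,y] = F_x - E_y/2 = 0, [xy,x] = E_y/2 = 0, [xy,y] = G_x/2 = -14, [yy,x] = F_y - G_x/2 = 14, [yy,y] = G_y/2 = 0
Gamma^x_ij = (G*[ij,x] - F*[ij,y])/(EG - F^2), Gamma^y_ij = (E*[ij,y] - F*[ij,x])/(EG - F^2)
Gamma_xxx = 0, Gamma_xxy = 0, Gamma_xyy = 2016/865, Gamma_yxx = 0, Gamma_yxy = -7/18, Gamma_yyy = 0
X = (8/3, 11/4), Y = (-23/16, -15/8) at the point

Answer: (nabla_X Y)^x = -22341/1384, (nabla_X Y)^y = 3977/384


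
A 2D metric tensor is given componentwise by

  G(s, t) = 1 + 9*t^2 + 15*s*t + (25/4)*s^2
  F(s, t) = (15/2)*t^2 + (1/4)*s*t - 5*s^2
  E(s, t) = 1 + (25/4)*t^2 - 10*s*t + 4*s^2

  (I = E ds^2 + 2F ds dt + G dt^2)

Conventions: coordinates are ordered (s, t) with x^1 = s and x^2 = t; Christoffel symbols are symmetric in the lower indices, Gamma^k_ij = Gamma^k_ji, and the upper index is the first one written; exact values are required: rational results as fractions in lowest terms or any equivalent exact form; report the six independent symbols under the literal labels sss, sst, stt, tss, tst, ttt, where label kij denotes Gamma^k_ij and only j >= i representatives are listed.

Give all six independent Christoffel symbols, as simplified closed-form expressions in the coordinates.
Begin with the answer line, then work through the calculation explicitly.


Answer: Gamma_sss = (16*s - 20*t)/(41*s^2 + 20*s*t + 61*t^2 + 4), Gamma_sst = (-20*s + 25*t)/(41*s^2 + 20*s*t + 61*t^2 + 4), Gamma_stt = (-24*s + 30*t)/(41*s^2 + 20*s*t + 61*t^2 + 4), Gamma_tss = (-20*s - 24*t)/(41*s^2 + 20*s*t + 61*t^2 + 4), Gamma_tst = (25*s + 30*t)/(41*s^2 + 20*s*t + 61*t^2 + 4), Gamma_ttt = (30*s + 36*t)/(41*s^2 + 20*s*t + 61*t^2 + 4)

E = 1 + (25/4)*t^2 - 10*s*t + 4*s^2; F = (15/2)*t^2 + (1/4)*s*t - 5*s^2; G = 1 + 9*t^2 + 15*s*t + (25/4)*s^2
Gamma^k_ij = (1/2) g^{kl} (d_i g_jl + d_j g_il - d_l g_ij), with g^inv = (1/(EG-F^2)) [[G, -F], [-F, E]]
first partials: E_s = -10*t + 8*s, E_t = (25/2)*t - 10*s, F_s = (1/4)*t - 10*s, F_t = 15*t + (1/4)*s, G_s = 15*t + (25/2)*s, G_t = 18*t + 15*s
D = EG - F^2 = 1 + (61/4)*t^2 + 5*s*t + (41/4)*s^2
expanded: Gamma^s_ss = (G E_s - 2F F_s + F E_t)/(2D), Gamma^s_st = (G E_t - F G_s)/(2D), Gamma^s_tt = (2G F_t - G G_s - F G_t)/(2D), Gamma^t_ss = (2E F_s - E E_t - F E_s)/(2D), Gamma^t_st = (E G_s - F E_t)/(2D), Gamma^t_tt = (E G_t - 2F F_t + F G_s)/(2D); substitute and cancel common factors


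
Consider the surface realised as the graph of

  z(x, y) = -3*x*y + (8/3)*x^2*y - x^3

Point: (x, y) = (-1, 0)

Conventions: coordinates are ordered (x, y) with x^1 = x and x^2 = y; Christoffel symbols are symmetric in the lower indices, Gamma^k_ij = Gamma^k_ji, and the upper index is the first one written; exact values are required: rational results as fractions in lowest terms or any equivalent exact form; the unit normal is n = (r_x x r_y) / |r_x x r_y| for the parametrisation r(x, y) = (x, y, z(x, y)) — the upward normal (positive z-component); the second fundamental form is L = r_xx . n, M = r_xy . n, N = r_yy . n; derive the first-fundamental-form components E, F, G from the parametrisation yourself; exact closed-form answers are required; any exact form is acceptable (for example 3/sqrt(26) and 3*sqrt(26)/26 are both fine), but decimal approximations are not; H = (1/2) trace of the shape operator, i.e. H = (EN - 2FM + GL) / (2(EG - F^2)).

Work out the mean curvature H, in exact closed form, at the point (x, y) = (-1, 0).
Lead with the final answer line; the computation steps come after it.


Answer: H = -1143*sqrt(379)/143641

z_x = -3, z_y = 17/3, z_xx = 6, z_xy = -25/3, z_yy = 0
E = 10, F = -17, G = 298/9; answer radicand W^2 = 379/9
unnormalised second-form numerators: l = 6, m = -25/3, n = 0; L = l/sqrt(379/9), and similarly M = m/sqrt(W^2), N = n/sqrt(W^2)
H = (E*n - 2*F*m + G*l) / (2*(EG - F^2)*sqrt(W^2)); E*n - 2*F*m + G*l = -254/3, EG - F^2 = 379/9, so H = (-381/379)/sqrt(379/9)


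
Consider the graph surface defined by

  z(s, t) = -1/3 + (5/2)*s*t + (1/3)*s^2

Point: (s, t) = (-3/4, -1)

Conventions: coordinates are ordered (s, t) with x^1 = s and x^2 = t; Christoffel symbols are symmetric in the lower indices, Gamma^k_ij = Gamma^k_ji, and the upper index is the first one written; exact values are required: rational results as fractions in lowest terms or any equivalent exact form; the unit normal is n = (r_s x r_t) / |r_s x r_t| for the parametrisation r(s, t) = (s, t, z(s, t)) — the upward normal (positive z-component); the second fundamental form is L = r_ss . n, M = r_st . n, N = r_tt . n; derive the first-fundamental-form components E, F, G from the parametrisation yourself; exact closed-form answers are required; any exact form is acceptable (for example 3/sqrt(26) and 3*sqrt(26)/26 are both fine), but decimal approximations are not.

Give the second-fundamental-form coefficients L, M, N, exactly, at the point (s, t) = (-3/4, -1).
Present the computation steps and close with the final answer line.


z_s = -3, z_t = -15/8, z_ss = 2/3, z_st = 5/2, z_tt = 0
E = 10, F = 45/8, G = 289/64; answer radicand W^2 = 865/64
unnormalised second-form numerators: l = 2/3, m = 5/2, n = 0; L = l/sqrt(865/64), and similarly M = m/sqrt(W^2), N = n/sqrt(W^2)

Answer: L = 16*sqrt(865)/2595, M = 4*sqrt(865)/173, N = 0


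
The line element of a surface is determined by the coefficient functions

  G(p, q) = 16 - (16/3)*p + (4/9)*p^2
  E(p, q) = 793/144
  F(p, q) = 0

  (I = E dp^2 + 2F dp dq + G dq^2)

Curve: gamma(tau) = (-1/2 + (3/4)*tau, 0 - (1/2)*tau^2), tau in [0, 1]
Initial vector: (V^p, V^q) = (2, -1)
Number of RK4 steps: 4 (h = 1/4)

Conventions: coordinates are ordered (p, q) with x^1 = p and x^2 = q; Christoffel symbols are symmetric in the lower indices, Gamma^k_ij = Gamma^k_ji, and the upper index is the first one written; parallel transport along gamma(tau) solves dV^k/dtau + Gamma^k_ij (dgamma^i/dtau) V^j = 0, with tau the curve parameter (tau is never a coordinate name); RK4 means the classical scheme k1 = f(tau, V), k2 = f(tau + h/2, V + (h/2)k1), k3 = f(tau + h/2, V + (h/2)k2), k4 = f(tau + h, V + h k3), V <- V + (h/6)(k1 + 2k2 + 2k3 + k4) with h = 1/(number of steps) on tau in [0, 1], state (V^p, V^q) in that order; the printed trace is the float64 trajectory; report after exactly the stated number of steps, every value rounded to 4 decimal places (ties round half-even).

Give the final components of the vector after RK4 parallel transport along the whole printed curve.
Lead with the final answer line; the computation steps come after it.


Answer: V^p = 1.7184, V^q = -1.2924

gamma'(tau) = (3/4, -tau); f(tau, V)^k = -Gamma^k_ij(gamma(tau)) gamma'^i(tau) V^j; h = 1/4; intermediate values shown to 6 dp
curve data and Christoffel symbols at the stage parameters:
  tau = 0.000000: gamma = (-0.500000, 0.000000), gamma' = (0.750000, 0.000000); Gamma_ppp = 0.000000, Gamma_ppq = 0.000000, Gamma_pqq = 0.524590, Gamma_qpp = 0.000000, Gamma_qpq = -0.153846, Gamma_qqq = 0.000000
  tau = 0.125000: gamma = (-0.406250, -0.007812), gamma' = (0.750000, -0.125000); Gamma_ppp = 0.000000, Gamma_ppq = 0.000000, Gamma_pqq = 0.517024, Gamma_qpp = 0.000000, Gamma_qpq = -0.156098, Gamma_qqq = 0.000000
  tau = 0.250000: gamma = (-0.312500, -0.031250), gamma' = (0.750000, -0.250000); Gamma_ppp = 0.000000, Gamma_ppq = 0.000000, Gamma_pqq = 0.509458, Gamma_qpp = 0.000000, Gamma_qpq = -0.158416, Gamma_qqq = 0.000000
  tau = 0.375000: gamma = (-0.218750, -0.070312), gamma' = (0.750000, -0.375000); Gamma_ppp = 0.000000, Gamma_ppq = 0.000000, Gamma_pqq = 0.501892, Gamma_qpp = 0.000000, Gamma_qpq = -0.160804, Gamma_qqq = 0.000000
  tau = 0.500000: gamma = (-0.125000, -0.125000), gamma' = (0.750000, -0.500000); Gamma_ppp = 0.000000, Gamma_ppq = 0.000000, Gamma_pqq = 0.494325, Gamma_qpp = 0.000000, Gamma_qpq = -0.163265, Gamma_qqq = 0.000000
  tau = 0.625000: gamma = (-0.031250, -0.195312), gamma' = (0.750000, -0.625000); Gamma_ppp = 0.000000, Gamma_ppq = 0.000000, Gamma_pqq = 0.486759, Gamma_qpp = 0.000000, Gamma_qpq = -0.165803, Gamma_qqq = 0.000000
  tau = 0.750000: gamma = (0.062500, -0.281250), gamma' = (0.750000, -0.750000); Gamma_ppp = 0.000000, Gamma_ppq = 0.000000, Gamma_pqq = 0.479193, Gamma_qpp = 0.000000, Gamma_qpq = -0.168421, Gamma_qqq = 0.000000
  tau = 0.875000: gamma = (0.156250, -0.382812), gamma' = (0.750000, -0.875000); Gamma_ppp = 0.000000, Gamma_ppq = 0.000000, Gamma_pqq = 0.471627, Gamma_qpp = 0.000000, Gamma_qpq = -0.171123, Gamma_qqq = 0.000000
  tau = 1.000000: gamma = (0.250000, -0.500000), gamma' = (0.750000, -1.000000); Gamma_ppp = 0.000000, Gamma_ppq = 0.000000, Gamma_pqq = 0.464061, Gamma_qpp = 0.000000, Gamma_qpq = -0.173913, Gamma_qqq = 0.000000
step 0: V^p = 2.0000, V^q = -1.0000
step 1: k1 = (0.000000, -0.115385), k2 = (-0.065560, -0.157786), k3 = (-0.065903, -0.158247), k4 = (-0.132403, -0.202068); V <- V + (h/6)(k1 + 2k2 + 2k3 + k4): V^p = 1.9835, V^q = -1.0396
step 2: k1 = (-0.132403, -0.202068), k2 = (-0.200409, -0.247032), k3 = (-0.201467, -0.247198), k4 = (-0.272216, -0.292670); V <- V + (h/6)(k1 + 2k2 + 2k3 + k4): V^p = 1.9332, V^q = -1.1014
step 3: k1 = (-0.272216, -0.292671), k2 = (-0.346191, -0.338310), k3 = (-0.347927, -0.338061), k4 = (-0.426198, -0.382999); V <- V + (h/6)(k1 + 2k2 + 2k3 + k4): V^p = 1.8462, V^q = -1.1859
step 4: k1 = (-0.426199, -0.383004), k2 = (-0.509138, -0.426808), k3 = (-0.511398, -0.425958), k4 = (-0.599738, -0.467420); V <- V + (h/6)(k1 + 2k2 + 2k3 + k4): V^p = 1.7184, V^q = -1.2924


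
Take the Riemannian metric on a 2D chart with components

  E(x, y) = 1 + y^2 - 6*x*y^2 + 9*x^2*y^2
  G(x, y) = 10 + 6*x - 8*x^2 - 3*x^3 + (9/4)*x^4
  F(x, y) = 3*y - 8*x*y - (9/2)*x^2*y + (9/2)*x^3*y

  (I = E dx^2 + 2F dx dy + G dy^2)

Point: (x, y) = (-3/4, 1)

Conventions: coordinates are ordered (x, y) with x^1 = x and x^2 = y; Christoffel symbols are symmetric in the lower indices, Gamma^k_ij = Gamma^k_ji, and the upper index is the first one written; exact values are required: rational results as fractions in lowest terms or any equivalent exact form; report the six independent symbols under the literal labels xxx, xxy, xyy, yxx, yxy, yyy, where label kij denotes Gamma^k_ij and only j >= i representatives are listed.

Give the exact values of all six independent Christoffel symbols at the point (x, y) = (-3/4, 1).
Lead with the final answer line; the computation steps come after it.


Answer: Gamma_xxx = -9984/13865, Gamma_xxy = 10816/13865, Gamma_xyy = 0, Gamma_yxx = -864/2773, Gamma_yxy = 936/2773, Gamma_yyy = 0

E = 185/16, F = 585/128, G = 3049/1024 at the point
E_x = -39/2, E_y = 169/8, F_x = 203/32, F_y = 585/128, G_x = 585/64, G_y = 0
EG - F^2 = 13865/1024;  g^inv = (1024/13865) * [[3049/1024, -585/128], [-585/128, 185/16]]
first-kind symbols [ij,l] = (1/2)(d_i g_jl + d_j g_il - d_l g_ij): [xx,x] = E_x/2 = -39/4, [xx,y] = F_x - E_y/2 = -135/32, [xy,x] = E_y/2 = 169/16, [xy,y] = G_x/2 = 585/128, [yy,x] = F_y - G_x/2 = 0, [yy,y] = G_y/2 = 0
Gamma^x_ij = (G*[ij,x] - F*[ij,y])/(EG - F^2), Gamma^y_ij = (E*[ij,y] - F*[ij,x])/(EG - F^2)


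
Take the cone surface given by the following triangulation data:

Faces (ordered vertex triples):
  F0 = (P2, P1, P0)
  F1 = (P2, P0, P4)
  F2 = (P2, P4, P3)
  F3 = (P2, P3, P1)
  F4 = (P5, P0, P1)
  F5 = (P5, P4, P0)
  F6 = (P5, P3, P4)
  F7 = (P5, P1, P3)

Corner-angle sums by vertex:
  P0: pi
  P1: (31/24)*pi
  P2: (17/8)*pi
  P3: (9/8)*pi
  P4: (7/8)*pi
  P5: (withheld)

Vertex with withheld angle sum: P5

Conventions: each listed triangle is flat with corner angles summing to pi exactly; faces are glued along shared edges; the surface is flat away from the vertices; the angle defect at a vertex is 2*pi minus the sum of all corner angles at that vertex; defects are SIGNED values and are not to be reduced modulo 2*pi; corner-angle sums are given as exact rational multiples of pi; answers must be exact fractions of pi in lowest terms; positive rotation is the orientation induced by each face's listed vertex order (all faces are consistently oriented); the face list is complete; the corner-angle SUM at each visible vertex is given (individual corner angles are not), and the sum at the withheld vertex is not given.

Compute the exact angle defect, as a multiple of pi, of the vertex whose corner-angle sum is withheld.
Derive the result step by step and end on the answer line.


V = 6, E = 12, F = 8; chi = V - E + F = 2
Gauss-Bonnet: total defect = 2*pi*chi = 4*pi; visible defects sum to (43/12)*pi

Answer: defect(P5) = (5/12)*pi


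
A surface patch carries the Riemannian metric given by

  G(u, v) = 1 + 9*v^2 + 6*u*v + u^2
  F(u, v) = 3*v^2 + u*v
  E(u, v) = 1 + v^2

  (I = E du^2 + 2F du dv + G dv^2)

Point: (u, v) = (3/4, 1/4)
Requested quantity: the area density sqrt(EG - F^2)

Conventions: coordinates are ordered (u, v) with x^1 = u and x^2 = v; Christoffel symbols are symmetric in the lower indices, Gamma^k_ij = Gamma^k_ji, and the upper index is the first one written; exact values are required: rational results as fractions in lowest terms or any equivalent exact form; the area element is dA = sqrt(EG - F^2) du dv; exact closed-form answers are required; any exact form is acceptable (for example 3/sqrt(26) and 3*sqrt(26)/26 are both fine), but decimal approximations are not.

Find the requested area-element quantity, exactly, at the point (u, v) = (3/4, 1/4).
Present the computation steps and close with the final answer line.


E = 17/16, F = 3/8, G = 13/4; EG - F^2 = 53/16

Answer: sqrt(EG - F^2) = sqrt(53)/4


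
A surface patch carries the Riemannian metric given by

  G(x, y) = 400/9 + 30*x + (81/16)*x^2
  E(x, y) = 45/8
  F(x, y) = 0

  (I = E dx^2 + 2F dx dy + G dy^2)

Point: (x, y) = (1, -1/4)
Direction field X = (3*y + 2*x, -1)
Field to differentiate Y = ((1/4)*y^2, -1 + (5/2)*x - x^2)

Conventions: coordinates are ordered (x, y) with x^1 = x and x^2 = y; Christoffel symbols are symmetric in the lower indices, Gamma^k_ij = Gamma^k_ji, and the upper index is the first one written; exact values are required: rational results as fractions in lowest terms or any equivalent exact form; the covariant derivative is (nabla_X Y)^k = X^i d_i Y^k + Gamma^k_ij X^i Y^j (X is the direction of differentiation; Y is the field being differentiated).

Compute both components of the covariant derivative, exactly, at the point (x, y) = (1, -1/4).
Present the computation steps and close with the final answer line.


E = 45/8, F = 0, G = 11449/144 at the point
E_x = 0, E_y = 0, F_x = 0, F_y = 0, G_x = 321/8, G_y = 0
EG - F^2 = 57245/128;  g^inv = (128/57245) * [[11449/144, 0], [0, 45/8]]
first-kind symbols [ij,l] = (1/2)(d_i g_jl + d_j g_il - d_l g_ij): [xx,x] = E_x/2 = 0, [xx,y] = F_x - E_y/2 = 0, [xy,x] = E_y/2 = 0, [xy,y] = G_x/2 = 321/16, [yy,x] = F_y - G_x/2 = -321/16, [yy,y] = G_y/2 = 0
Gamma^x_ij = (G*[ij,x] - F*[ij,y])/(EG - F^2), Gamma^y_ij = (E*[ij,y] - F*[ij,x])/(EG - F^2)
Gamma_xxx = 0, Gamma_xxy = 0, Gamma_xyy = -107/30, Gamma_yxx = 0, Gamma_yxy = 27/107, Gamma_yyy = 0
X = (5/4, -1), Y = (1/64, 1/2) at the point

Answer: (nabla_X Y)^x = 229/120, (nabla_X Y)^y = 5333/6848


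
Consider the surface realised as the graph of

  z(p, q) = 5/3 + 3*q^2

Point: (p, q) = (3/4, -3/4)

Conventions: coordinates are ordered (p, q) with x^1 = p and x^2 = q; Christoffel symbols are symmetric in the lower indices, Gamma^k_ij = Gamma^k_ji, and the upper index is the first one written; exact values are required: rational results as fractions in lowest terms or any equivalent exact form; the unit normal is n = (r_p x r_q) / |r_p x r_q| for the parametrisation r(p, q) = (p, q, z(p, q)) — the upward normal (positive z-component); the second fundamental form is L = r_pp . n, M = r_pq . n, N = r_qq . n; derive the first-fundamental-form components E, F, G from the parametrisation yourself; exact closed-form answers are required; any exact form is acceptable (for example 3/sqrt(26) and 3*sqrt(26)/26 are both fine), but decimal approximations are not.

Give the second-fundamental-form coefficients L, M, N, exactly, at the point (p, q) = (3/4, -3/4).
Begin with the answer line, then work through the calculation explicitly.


Answer: L = 0, M = 0, N = 12*sqrt(85)/85

z_p = 0, z_q = -9/2, z_pp = 0, z_pq = 0, z_qq = 6
E = 1, F = 0, G = 85/4; answer radicand W^2 = 85/4
unnormalised second-form numerators: l = 0, m = 0, n = 6; L = l/sqrt(85/4), and similarly M = m/sqrt(W^2), N = n/sqrt(W^2)


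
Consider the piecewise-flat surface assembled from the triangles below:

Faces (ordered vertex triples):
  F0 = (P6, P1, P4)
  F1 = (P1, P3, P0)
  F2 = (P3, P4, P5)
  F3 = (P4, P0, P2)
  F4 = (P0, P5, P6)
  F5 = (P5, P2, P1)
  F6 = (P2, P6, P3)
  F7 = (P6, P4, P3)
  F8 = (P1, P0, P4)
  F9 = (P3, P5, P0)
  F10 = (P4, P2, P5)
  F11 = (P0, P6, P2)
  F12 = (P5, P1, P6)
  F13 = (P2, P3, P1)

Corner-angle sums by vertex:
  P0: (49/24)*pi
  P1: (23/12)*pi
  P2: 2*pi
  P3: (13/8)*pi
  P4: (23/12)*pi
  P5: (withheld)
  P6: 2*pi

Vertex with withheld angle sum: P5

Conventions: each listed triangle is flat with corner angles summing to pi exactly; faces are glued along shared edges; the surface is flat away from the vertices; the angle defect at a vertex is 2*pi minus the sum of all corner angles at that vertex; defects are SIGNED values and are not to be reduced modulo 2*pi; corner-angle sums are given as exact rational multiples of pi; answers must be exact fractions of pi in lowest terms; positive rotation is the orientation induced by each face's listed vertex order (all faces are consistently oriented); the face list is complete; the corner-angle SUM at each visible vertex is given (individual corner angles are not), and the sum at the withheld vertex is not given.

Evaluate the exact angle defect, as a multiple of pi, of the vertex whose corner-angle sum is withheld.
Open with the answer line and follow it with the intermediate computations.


Answer: defect(P5) = -pi/2

V = 7, E = 21, F = 14; chi = V - E + F = 0
Gauss-Bonnet: total defect = 2*pi*chi = 0; visible defects sum to pi/2


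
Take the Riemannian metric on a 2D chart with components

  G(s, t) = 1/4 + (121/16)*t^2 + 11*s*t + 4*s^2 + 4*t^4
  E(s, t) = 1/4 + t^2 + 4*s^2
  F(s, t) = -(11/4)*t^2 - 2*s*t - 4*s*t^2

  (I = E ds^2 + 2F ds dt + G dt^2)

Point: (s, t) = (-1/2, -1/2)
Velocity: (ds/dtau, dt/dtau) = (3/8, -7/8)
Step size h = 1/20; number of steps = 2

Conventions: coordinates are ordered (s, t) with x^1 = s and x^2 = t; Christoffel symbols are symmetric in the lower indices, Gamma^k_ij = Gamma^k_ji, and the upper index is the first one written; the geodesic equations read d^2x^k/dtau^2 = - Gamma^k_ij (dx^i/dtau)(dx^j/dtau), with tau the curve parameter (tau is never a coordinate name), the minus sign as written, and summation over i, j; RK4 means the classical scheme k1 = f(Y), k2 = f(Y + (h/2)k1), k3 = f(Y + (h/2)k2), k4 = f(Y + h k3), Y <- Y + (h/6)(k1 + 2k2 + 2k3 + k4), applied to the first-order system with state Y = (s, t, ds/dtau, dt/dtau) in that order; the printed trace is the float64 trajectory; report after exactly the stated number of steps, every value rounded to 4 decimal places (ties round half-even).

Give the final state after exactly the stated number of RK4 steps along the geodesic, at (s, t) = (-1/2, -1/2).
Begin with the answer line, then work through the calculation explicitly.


Answer: s = -0.4793, t = -0.5866, ds/dtau = 0.0421, dt/dtau = -0.8499

f(Y) = (ds/dtau, dt/dtau, -Gamma^s_ij Y'^i Y'^j, -Gamma^t_ij Y'^i Y'^j) with the Gammas evaluated at the stage position; h = 0.050000; intermediate values shown to 6 dp
step 0: s = -0.5000, t = -0.5000, ds/dtau = 0.3750, dt/dtau = -0.8750
step 1:
  k1: at (s, t) = (-0.500000, -0.500000), (ds/dtau, dt/dtau) = (0.375000, -0.875000); Gamma_sss = -1.366115, Gamma_sst = -0.725078, Gamma_stt = 3.975190, Gamma_tss = -0.071524, Gamma_tst = -0.854716, Gamma_ttt = -0.781404; k1 = (0.375000, -0.875000, -3.327227, 0.047413)
  k2: at (s, t) = (-0.490625, -0.521875), (ds/dtau, dt/dtau) = (0.291819, -0.873815); Gamma_sss = -1.360619, Gamma_sst = -0.764153, Gamma_stt = 4.100113, Gamma_tss = -0.080237, Gamma_tst = -0.843760, Gamma_ttt = -0.752175; k2 = (0.291819, -0.873815, -3.404494, 0.150846)
  k3: at (s, t) = (-0.492705, -0.521845), (ds/dtau, dt/dtau) = (0.289888, -0.871229); Gamma_sss = -1.358502, Gamma_sst = -0.758944, Gamma_stt = 4.079309, Gamma_tss = -0.079714, Gamma_tst = -0.841836, Gamma_ttt = -0.754041; k3 = (0.289888, -0.871229, -3.365552, 0.153820)
  k4: at (s, t) = (-0.485506, -0.543561), (ds/dtau, dt/dtau) = (0.206722, -0.867309); Gamma_sss = -1.350024, Gamma_sst = -0.792310, Gamma_stt = 4.181342, Gamma_tss = -0.087730, Gamma_tst = -0.829259, Gamma_ttt = -0.727709; k4 = (0.206722, -0.867309, -3.371727, 0.253791)
  Y <- Y + (h/6)(k1 + 2k2 + 2k3 + k4): s = -0.4855, t = -0.5436, ds/dtau = 0.2063, dt/dtau = -0.8674
step 2:
  k1: at (s, t) = (-0.485457, -0.543603), (ds/dtau, dt/dtau) = (0.206341, -0.867412); Gamma_sss = -1.350041, Gamma_sst = -0.792464, Gamma_stt = 4.181892, Gamma_tss = -0.087755, Gamma_tst = -0.829268, Gamma_ttt = -0.727625; k1 = (0.206341, -0.867412, -3.372667, 0.254355)
  k2: at (s, t) = (-0.480299, -0.565289), (ds/dtau, dt/dtau) = (0.122025, -0.861053); Gamma_sss = -1.338869, Gamma_sst = -0.820045, Gamma_stt = 4.261148, Gamma_tss = -0.095063, Gamma_tst = -0.815070, Gamma_ttt = -0.704333; k2 = (0.122025, -0.861053, -3.311658, 0.352339)
  k3: at (s, t) = (-0.482407, -0.565130), (ds/dtau, dt/dtau) = (0.123550, -0.858604); Gamma_sss = -1.337036, Gamma_sst = -0.814290, Gamma_stt = 4.238932, Gamma_tss = -0.094448, Gamma_tst = -0.813254, Gamma_ttt = -0.706709; k3 = (0.123550, -0.858604, -3.277293, 0.349888)
  k4: at (s, t) = (-0.479280, -0.586533), (ds/dtau, dt/dtau) = (0.042477, -0.849918); Gamma_sss = -1.323814, Gamma_sst = -0.835224, Gamma_stt = 4.293409, Gamma_tss = -0.100881, Gamma_tst = -0.797687, Gamma_ttt = -0.687265; k4 = (0.042477, -0.849918, -3.159306, 0.439039)
  Y <- Y + (h/6)(k1 + 2k2 + 2k3 + k4): s = -0.4793, t = -0.5866, ds/dtau = 0.0421, dt/dtau = -0.8499


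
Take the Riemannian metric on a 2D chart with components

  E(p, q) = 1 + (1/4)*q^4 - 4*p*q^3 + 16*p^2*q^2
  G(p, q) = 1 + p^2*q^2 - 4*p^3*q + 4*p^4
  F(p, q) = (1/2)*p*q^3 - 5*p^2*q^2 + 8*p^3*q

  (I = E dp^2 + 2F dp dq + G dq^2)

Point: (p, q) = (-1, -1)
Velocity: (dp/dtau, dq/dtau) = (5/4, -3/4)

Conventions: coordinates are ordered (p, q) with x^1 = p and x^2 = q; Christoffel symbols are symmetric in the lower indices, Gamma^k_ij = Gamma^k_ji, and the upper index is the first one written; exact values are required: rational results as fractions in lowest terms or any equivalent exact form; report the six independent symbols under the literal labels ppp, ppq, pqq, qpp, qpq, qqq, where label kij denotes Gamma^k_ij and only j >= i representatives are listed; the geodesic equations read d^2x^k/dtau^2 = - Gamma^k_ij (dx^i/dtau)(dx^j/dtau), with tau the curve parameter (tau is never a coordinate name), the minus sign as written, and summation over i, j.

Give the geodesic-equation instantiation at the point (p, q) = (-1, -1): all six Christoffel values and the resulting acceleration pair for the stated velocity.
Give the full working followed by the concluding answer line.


E = 53/4, F = 7/2, G = 2 at the point
E_p = -28, E_q = -21, F_p = -29/2, F_q = 1/2, G_p = -6, G_q = 2
EG - F^2 = 57/4;  g^inv = (4/57) * [[2, -7/2], [-7/2, 53/4]]
first-kind symbols [ij,l] = (1/2)(d_i g_jl + d_j g_il - d_l g_ij): [pp,p] = E_p/2 = -14, [pp,q] = F_p - E_q/2 = -4, [pq,p] = E_q/2 = -21/2, [pq,q] = G_p/2 = -3, [qq,p] = F_q - G_p/2 = 7/2, [qq,q] = G_q/2 = 1
Gamma^p_ij = (G*[ij,p] - F*[ij,q])/(EG - F^2), Gamma^q_ij = (E*[ij,q] - F*[ij,p])/(EG - F^2)
Gamma_ppp = -56/57, Gamma_ppq = -14/19, Gamma_pqq = 14/57, Gamma_qpp = -16/57, Gamma_qpq = -4/19, Gamma_qqq = 4/57
d^2p/dtau^2 = -(Gamma_ppp*(5/4)^2 + 2*Gamma_ppq*(5/4)*(-3/4) + Gamma_pqq*(-3/4)^2) = 7/456
d^2q/dtau^2 = -(Gamma_qpp*(5/4)^2 + 2*Gamma_qpq*(5/4)*(-3/4) + Gamma_qqq*(-3/4)^2) = 1/228

Answer: Gamma_ppp = -56/57, Gamma_ppq = -14/19, Gamma_pqq = 14/57, Gamma_qpp = -16/57, Gamma_qpq = -4/19, Gamma_qqq = 4/57; accelerations (d^2p/dtau^2, d^2q/dtau^2) = (7/456, 1/228)


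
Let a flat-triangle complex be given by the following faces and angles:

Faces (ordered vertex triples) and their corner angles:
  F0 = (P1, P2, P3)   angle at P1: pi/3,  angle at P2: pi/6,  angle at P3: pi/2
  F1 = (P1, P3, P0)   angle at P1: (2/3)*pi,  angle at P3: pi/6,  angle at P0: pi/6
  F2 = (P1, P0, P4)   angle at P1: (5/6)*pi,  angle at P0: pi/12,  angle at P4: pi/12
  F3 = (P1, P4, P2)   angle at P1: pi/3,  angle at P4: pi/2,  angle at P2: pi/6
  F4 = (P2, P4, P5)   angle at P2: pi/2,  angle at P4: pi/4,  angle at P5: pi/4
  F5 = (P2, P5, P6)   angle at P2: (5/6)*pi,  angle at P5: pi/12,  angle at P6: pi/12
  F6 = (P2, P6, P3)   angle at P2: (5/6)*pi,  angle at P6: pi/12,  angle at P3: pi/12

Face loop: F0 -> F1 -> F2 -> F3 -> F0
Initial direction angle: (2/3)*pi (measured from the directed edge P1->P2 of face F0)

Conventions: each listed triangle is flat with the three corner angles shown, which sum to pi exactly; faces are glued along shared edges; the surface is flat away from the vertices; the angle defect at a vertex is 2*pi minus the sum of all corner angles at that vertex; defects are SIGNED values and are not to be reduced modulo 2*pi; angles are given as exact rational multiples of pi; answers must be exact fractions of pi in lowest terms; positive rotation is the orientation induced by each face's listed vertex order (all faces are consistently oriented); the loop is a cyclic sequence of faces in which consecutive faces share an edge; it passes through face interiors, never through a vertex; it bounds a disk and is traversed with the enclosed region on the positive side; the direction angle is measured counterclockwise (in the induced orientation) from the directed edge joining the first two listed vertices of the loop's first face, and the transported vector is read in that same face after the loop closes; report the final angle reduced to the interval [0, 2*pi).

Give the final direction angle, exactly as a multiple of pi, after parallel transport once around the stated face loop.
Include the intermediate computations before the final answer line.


enclosed vertex P1: corner angles sum to (13/6)*pi, defect = 2*pi - (13/6)*pi = -pi/6
final direction = starting direction + enclosed defect total, reduced mod 2*pi (induced orientation)
final angle = (2/3)*pi - pi/6 = pi/2 (mod 2*pi)

Answer: final direction angle = pi/2


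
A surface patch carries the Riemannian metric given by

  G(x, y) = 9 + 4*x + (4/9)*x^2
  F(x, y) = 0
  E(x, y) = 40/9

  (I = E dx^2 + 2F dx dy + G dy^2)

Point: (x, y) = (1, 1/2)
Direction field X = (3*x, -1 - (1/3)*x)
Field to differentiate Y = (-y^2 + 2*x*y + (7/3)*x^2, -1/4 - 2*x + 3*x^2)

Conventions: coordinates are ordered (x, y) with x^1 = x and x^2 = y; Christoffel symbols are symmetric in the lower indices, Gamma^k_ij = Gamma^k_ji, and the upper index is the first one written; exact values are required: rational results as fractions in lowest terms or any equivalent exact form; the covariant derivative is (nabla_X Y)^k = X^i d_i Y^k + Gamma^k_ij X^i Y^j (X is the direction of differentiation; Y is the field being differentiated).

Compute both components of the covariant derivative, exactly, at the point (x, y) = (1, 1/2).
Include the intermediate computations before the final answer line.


E = 40/9, F = 0, G = 121/9 at the point
E_x = 0, E_y = 0, F_x = 0, F_y = 0, G_x = 44/9, G_y = 0
EG - F^2 = 4840/81;  g^inv = (81/4840) * [[121/9, 0], [0, 40/9]]
first-kind symbols [ij,l] = (1/2)(d_i g_jl + d_j g_il - d_l g_ij): [xx,x] = E_x/2 = 0, [xx,y] = F_x - E_y/2 = 0, [xy,x] = E_y/2 = 0, [xy,y] = G_x/2 = 22/9, [yy,x] = F_y - G_x/2 = -22/9, [yy,y] = G_y/2 = 0
Gamma^x_ij = (G*[ij,x] - F*[ij,y])/(EG - F^2), Gamma^y_ij = (E*[ij,y] - F*[ij,x])/(EG - F^2)
Gamma_xxx = 0, Gamma_xxy = 0, Gamma_xyy = -11/20, Gamma_yxx = 0, Gamma_yxy = 2/11, Gamma_yyy = 0
X = (3, -4/3), Y = (37/12, 3/4) at the point

Answer: (nabla_X Y)^x = 973/60, (nabla_X Y)^y = 2309/198
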